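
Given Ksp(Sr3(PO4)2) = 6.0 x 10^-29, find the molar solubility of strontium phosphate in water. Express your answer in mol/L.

s = 8.9 × 10^-7 M

Sr3(PO4)2(s) ⇌ 3 Sr^2+(aq) + 2 PO4^3-(aq)
Ksp = [Sr^2+]^3[PO4^3-]^2
If s mol/L of Sr3(PO4)2 dissolves, [Sr^2+] = 3s and [PO4^3-] = 2s.
So Ksp = (3s)^3 × (2s)^2 = 108s^5
s = (6.0 x 10^-29 / 108)^(1/5) = 8.9 × 10^-7 M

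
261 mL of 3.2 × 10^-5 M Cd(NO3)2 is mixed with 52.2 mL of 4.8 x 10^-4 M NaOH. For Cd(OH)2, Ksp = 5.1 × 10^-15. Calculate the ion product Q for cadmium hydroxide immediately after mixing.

Total volume = 261 + 52.2 = 313.2 mL.
[Cd^2+] = 3.2 x 10^-5 × (261/313.2) = 2.67 × 10^-5 M
[OH^-] = 4.8 × 10^-4 × (52.2/313.2) = 8.00 × 10^-5 M
Cd(OH)2(s) <=> Cd^2+ + 2 OH^-, so Q = [Cd^2+][OH^-]^2
Q = (2.67 x 10^-5)(8.00 × 10^-5)^2 = 1.7 × 10^-13
Q > Ksp, so Cd(OH)2 will precipitate.

Q ≈ 1.7 × 10^-13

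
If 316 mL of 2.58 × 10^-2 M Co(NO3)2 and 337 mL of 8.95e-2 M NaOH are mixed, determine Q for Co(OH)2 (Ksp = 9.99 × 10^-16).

2.66 × 10^-5

Total volume = 316 + 337 = 653 mL.
[Co^2+] = 2.58 × 10^-2 × (316/653) = 1.249 × 10^-2 M
[OH^-] = 8.95 x 10^-2 × (337/653) = 4.619 × 10^-2 M
Co(OH)2(s) ⇌ Co^2+(aq) + 2 OH^-(aq), so Q = [Co^2+][OH^-]^2
Q = (1.249 x 10^-2)(4.619 × 10^-2)^2 = 2.66 × 10^-5
Q > Ksp, so Co(OH)2 will precipitate.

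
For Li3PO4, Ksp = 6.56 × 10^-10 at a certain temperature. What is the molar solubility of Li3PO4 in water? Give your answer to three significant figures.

s ≈ 2.22e-3 M

Li3PO4(s) ⇌ 3 Li^+ + PO4^3-
Ksp = [Li^+]^3[PO4^3-]
For each mole of Li3PO4 that dissolves: [Li^+] = 3s, [PO4^3-] = s.
Substituting: Ksp = (3s)^3s = 27s^4
Solving, s = (6.56 × 10^-10/27)^(1/4) = 2.22 x 10^-3 M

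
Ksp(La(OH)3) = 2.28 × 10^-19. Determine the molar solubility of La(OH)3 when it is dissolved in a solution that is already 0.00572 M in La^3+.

1.14 × 10^-6 M

La(OH)3(s) <=> La^3+ + 3 OH^-
Ksp = [La^3+][OH^-]^3
Let s be the molar solubility in this solution. [La^3+] = 0.00572 + s ≈ 0.00572, [OH^-] = 3s (Ksp is small, so little additional dissolves).
Ksp ≈ 0.00572 × (3s)^3
s = 1.14 × 10^-6 M
Check: s = 1.1 x 10^-6 ≪ 0.00572, so the approximation is valid.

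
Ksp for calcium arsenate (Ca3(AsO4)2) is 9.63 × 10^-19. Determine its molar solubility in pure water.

Ca3(AsO4)2(s) <=> 3 Ca^2+ + 2 AsO4^3-
Ksp = [Ca^2+]^3[AsO4^3-]^2
Let s = molar solubility. Then [Ca^2+] = 3s and [AsO4^3-] = 2s.
So Ksp = (3s)^3 × (2s)^2 = 108s^5
s = (9.63 × 10^-19 / 108)^(1/5) = 9.77 × 10^-5 M

s ≈ 9.77e-5 M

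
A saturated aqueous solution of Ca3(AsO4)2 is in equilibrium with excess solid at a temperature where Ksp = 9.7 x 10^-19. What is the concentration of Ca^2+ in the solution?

Ca3(AsO4)2(s) <=> 3 Ca^2+ + 2 AsO4^3-
Ksp = [Ca^2+]^3[AsO4^3-]^2
For each mole of Ca3(AsO4)2 that dissolves: [Ca^2+] = 3s, [AsO4^3-] = 2s.
So Ksp = (3s)^3 × (2s)^2 = 108s^5
Solving, s = (9.7 x 10^-19/108)^(1/5) = 9.79 × 10^-5 M
[Ca^2+] = 3s = 2.9 × 10^-4 M

[Ca^2+] = 2.9 × 10^-4 M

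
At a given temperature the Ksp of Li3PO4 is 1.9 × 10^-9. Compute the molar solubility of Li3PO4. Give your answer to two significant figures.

Li3PO4(s) <=> 3 Li^+(aq) + PO4^3-(aq)
Ksp = [Li^+]^3[PO4^3-]
If s mol/L of Li3PO4 dissolves, [Li^+] = 3s and [PO4^3-] = s.
Substituting: Ksp = (3s)^3s = 27s^4
s = (1.9 × 10^-9 / 27)^(1/4) = 2.9 x 10^-3 M

s = 2.9e-3 M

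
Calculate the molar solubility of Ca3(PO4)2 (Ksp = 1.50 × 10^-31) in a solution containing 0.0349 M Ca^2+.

s ≈ 2.97 × 10^-14 M

Ca3(PO4)2(s) ⇌ 3 Ca^2+ + 2 PO4^3-
Ksp = [Ca^2+]^3[PO4^3-]^2
If s mol/L dissolves here, [Ca^2+] = 0.0349 + 3s ≈ 0.0349, [PO4^3-] = 2s (common-ion effect: Ca^2+ is already 0.0349 M).
Ksp ≈ (0.0349)^3 × (2s)^2
s = 2.97 × 10^-14 M
Check: 3s = 8.9 x 10^-14 ≪ 0.0349, so the approximation is valid.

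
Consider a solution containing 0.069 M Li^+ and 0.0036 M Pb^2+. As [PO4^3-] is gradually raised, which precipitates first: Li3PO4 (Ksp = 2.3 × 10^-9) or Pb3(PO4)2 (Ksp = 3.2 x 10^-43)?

Precipitation of each salt starts when its ion product equals its Ksp.
For Li3PO4: 2.3 × 10^-9 = (0.069)^3 × [PO4^3-]  ⇒  [PO4^3-] = 7.0 x 10^-6 M.
For Pb3(PO4)2: 3.2 x 10^-43 = (0.0036)^3 × [PO4^3-]^2  ⇒  [PO4^3-] = 2.6 x 10^-18 M.
The salt with the lower threshold [PO4^3-] precipitates first: Pb3(PO4)2.

Pb3(PO4)2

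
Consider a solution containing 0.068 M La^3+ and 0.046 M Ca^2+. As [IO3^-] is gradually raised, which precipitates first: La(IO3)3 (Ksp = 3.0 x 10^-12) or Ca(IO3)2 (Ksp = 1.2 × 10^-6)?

Precipitation of each salt starts when its ion product equals its Ksp.
For La(IO3)3: 3.0 x 10^-12 = 0.068 × [IO3^-]^3  ⇒  [IO3^-] = 3.5 x 10^-4 M.
For Ca(IO3)2: 1.2 × 10^-6 = 0.046 × [IO3^-]^2  ⇒  [IO3^-] = 5.1 × 10^-3 M.
The salt with the lower threshold [IO3^-] precipitates first: La(IO3)3.

La(IO3)3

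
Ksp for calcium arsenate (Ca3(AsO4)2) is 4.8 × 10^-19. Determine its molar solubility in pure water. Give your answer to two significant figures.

Ca3(AsO4)2(s) ⇌ 3 Ca^2+ + 2 AsO4^3-
Ksp = [Ca^2+]^3[AsO4^3-]^2
If s mol/L of Ca3(AsO4)2 dissolves, [Ca^2+] = 3s and [AsO4^3-] = 2s.
So Ksp = (3s)^3 × (2s)^2 = 108s^5
Solving, s = (4.8 × 10^-19/108)^(1/5) = 8.5 × 10^-5 M

8.5 × 10^-5 M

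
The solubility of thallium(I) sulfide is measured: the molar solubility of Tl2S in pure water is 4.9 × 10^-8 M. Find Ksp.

Tl2S(s) <=> 2 Tl^+ + S^2-
For each mole of Tl2S that dissolves: [Tl^+] = 2s, [S^2-] = s.
Ksp = [Tl^+]^2[S^2-]
Substituting: Ksp = (2s)^2s = 4s^3
With s = 4.9 x 10^-8: Ksp = 4.7 x 10^-22

Ksp ≈ 4.7e-22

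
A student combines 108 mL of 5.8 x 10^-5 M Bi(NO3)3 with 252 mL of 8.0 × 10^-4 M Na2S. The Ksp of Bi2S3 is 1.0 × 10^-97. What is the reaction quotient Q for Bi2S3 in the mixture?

Total volume = 108 + 252 = 360 mL.
[Bi^3+] = 5.8 × 10^-5 × (108/360) = 1.74 × 10^-5 M
[S^2-] = 8.0 × 10^-4 × (252/360) = 5.60 × 10^-4 M
Bi2S3(s) ⇌ 2 Bi^3+ + 3 S^2-, so Q = [Bi^3+]^2[S^2-]^3
Q = (1.74 x 10^-5)^2(5.60 × 10^-4)^3 = 5.3 × 10^-20
Q > Ksp, so Bi2S3 will precipitate.

Q = 5.3 × 10^-20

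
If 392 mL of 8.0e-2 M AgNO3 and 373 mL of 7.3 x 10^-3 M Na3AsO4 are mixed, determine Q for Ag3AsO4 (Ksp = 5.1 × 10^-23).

Total volume = 392 + 373 = 765 mL.
[Ag^+] = 8.0 × 10^-2 × (392/765) = 4.10 × 10^-2 M
[AsO4^3-] = 7.3 x 10^-3 × (373/765) = 3.56 × 10^-3 M
Ag3AsO4(s) <=> 3 Ag^+ + AsO4^3-, so Q = [Ag^+]^3[AsO4^3-]
Q = (4.10 x 10^-2)^3(3.56 × 10^-3) = 2.5 × 10^-7
Q > Ksp, so Ag3AsO4 will precipitate.

Q = 2.5e-7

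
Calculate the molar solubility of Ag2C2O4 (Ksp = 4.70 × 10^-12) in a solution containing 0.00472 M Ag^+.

Ag2C2O4(s) ⇌ 2 Ag^+ + C2O4^2-
Ksp = [Ag^+]^2[C2O4^2-]
If s mol/L dissolves here, [Ag^+] = 0.00472 + 2s ≈ 0.00472, [C2O4^2-] = s (since the Ag^+ already present dominates).
Ksp ≈ (0.00472)^2 × s
s = 2.11 × 10^-7 M
Check: 2s = 4.2 x 10^-7 ≪ 0.00472, so the approximation is valid.

s ≈ 2.11 × 10^-7 M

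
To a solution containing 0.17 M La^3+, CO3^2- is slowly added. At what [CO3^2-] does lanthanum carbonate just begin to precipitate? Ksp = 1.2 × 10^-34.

La2(CO3)3(s) <=> 2 La^3+ + 3 CO3^2-
Ksp = [La^3+]^2[CO3^2-]^3
Precipitation begins when Q = Ksp. With [La^3+] = 0.17 M:
1.2 × 10^-34 = (0.17)^2 × [CO3^2-]^3
[CO3^2-] = (1.2 × 10^-34 / 2.89 × 10^-2)^(1/3) = 1.6 x 10^-11 M

[CO3^2-] = 1.6e-11 M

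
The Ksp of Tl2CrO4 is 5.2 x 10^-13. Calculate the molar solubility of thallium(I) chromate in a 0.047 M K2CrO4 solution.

s = 1.7 x 10^-6 M

Tl2CrO4(s) <=> 2 Tl^+(aq) + CrO4^2-(aq)
Ksp = [Tl^+]^2[CrO4^2-]
Let s = moles of Tl2CrO4 that dissolve per litre. [Tl^+] = 2s, [CrO4^2-] = 0.047 + s ≈ 0.047 (since CrO4^2- from K2CrO4 dominates).
Ksp ≈ (2s)^2 × 0.047
s = 1.7 x 10^-6 M
Check: s = 1.7 × 10^-6 ≪ 0.047, so the approximation is valid.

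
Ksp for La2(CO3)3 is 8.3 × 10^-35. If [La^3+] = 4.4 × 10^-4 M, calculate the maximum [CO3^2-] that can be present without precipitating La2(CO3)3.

La2(CO3)3(s) <=> 2 La^3+(aq) + 3 CO3^2-(aq)
Ksp = [La^3+]^2[CO3^2-]^3
Precipitation begins when Q = Ksp. With [La^3+] = 4.4 × 10^-4 M:
8.3 × 10^-35 = (4.4 × 10^-4)^2 × [CO3^2-]^3
[CO3^2-] = (8.3 × 10^-35 / 1.94 × 10^-7)^(1/3) = 7.5 × 10^-10 M

7.5 × 10^-10 M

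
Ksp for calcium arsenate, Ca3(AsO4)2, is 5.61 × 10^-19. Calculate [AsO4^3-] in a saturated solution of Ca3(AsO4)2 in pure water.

[AsO4^3-] = 1.75 × 10^-4 M

Ca3(AsO4)2(s) ⇌ 3 Ca^2+(aq) + 2 AsO4^3-(aq)
Ksp = [Ca^2+]^3[AsO4^3-]^2
If s mol/L of Ca3(AsO4)2 dissolves, [Ca^2+] = 3s and [AsO4^3-] = 2s.
Ksp = (3s)^3(2s)^2 = 108s^5
s = (5.61 × 10^-19 / 108)^(1/5) = 8.772 × 10^-5 M
[AsO4^3-] = 2s = 1.75 × 10^-4 M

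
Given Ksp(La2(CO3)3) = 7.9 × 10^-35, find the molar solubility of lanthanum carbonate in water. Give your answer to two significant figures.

La2(CO3)3(s) <=> 2 La^3+(aq) + 3 CO3^2-(aq)
Ksp = [La^3+]^2[CO3^2-]^3
If s mol/L of La2(CO3)3 dissolves, [La^3+] = 2s and [CO3^2-] = 3s.
So Ksp = (2s)^2 × (3s)^3 = 108s^5
s = (7.9 × 10^-35 / 108)^(1/5) = 5.9 × 10^-8 M

s = 5.9e-8 M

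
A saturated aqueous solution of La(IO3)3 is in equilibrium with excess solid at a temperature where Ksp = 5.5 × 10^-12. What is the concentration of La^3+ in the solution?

La(IO3)3(s) <=> La^3+ + 3 IO3^-
Ksp = [La^3+][IO3^-]^3
For each mole of La(IO3)3 that dissolves: [La^3+] = s, [IO3^-] = 3s.
Substituting: Ksp = s(3s)^3 = 27s^4
s = (5.5 × 10^-12 / 27)^(1/4) = 6.72 × 10^-4 M
[La^3+] = s = 6.7 × 10^-4 M

[La^3+] = 6.7 × 10^-4 M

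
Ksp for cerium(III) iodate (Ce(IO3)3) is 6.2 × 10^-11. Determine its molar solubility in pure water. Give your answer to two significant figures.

Ce(IO3)3(s) ⇌ Ce^3+(aq) + 3 IO3^-(aq)
Ksp = [Ce^3+][IO3^-]^3
For each mole of Ce(IO3)3 that dissolves: [Ce^3+] = s, [IO3^-] = 3s.
So Ksp = s × (3s)^3 = 27s^4
Solving, s = (6.2 × 10^-11/27)^(1/4) = 1.2 x 10^-3 M

s = 1.2 × 10^-3 M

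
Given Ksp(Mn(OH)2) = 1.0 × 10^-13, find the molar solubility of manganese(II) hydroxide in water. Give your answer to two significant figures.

Mn(OH)2(s) ⇌ Mn^2+ + 2 OH^-
Ksp = [Mn^2+][OH^-]^2
Let s = molar solubility. Then [Mn^2+] = s and [OH^-] = 2s.
So Ksp = s × (2s)^2 = 4s^3
Solving, s = (1.0 × 10^-13/4)^(1/3) = 2.9 × 10^-5 M

s = 2.9 x 10^-5 M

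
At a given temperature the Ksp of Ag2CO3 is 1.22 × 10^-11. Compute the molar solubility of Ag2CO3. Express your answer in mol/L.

Ag2CO3(s) ⇌ 2 Ag^+(aq) + CO3^2-(aq)
Ksp = [Ag^+]^2[CO3^2-]
Let s = molar solubility. Then [Ag^+] = 2s and [CO3^2-] = s.
So Ksp = (2s)^2 × s = 4s^3
s^3 = 1.22 × 10^-11 / 4, so s = 1.45 × 10^-4 M

s ≈ 1.45e-4 M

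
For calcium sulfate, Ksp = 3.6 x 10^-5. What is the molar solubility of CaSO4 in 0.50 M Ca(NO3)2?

CaSO4(s) ⇌ Ca^2+(aq) + SO4^2-(aq)
Ksp = [Ca^2+][SO4^2-]
Let s be the molar solubility in this solution. [Ca^2+] = 0.50 + s ≈ 0.50, [SO4^2-] = s (Ksp is small, so little additional dissolves).
Ksp ≈ 0.50 × s
s = 7.2 × 10^-5 M
Check: s = 7.2 x 10^-5 ≪ 0.50, so the approximation is valid.

s = 7.2e-5 M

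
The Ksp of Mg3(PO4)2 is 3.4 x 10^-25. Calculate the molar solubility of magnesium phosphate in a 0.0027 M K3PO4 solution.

s ≈ 1.2 x 10^-7 M

Mg3(PO4)2(s) ⇌ 3 Mg^2+ + 2 PO4^3-
Ksp = [Mg^2+]^3[PO4^3-]^2
Let s be the molar solubility in this solution. [Mg^2+] = 3s, [PO4^3-] = 0.0027 + 2s ≈ 0.0027 (Ksp is small, so little additional dissolves).
Ksp ≈ (3s)^3 × (0.0027)^2
s = 1.2 × 10^-7 M
Check: 2s = 2.4 × 10^-7 ≪ 0.0027, so the approximation is valid.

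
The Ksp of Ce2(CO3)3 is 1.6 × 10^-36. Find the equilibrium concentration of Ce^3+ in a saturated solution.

[Ce^3+] = 5.4 x 10^-8 M

Ce2(CO3)3(s) ⇌ 2 Ce^3+(aq) + 3 CO3^2-(aq)
Ksp = [Ce^3+]^2[CO3^2-]^3
If s mol/L of Ce2(CO3)3 dissolves, [Ce^3+] = 2s and [CO3^2-] = 3s.
So Ksp = (2s)^2 × (3s)^3 = 108s^5
Solving, s = (1.6 × 10^-36/108)^(1/5) = 2.72 × 10^-8 M
[Ce^3+] = 2s = 5.4 x 10^-8 M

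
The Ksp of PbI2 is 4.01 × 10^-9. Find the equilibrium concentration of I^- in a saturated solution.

2.00e-3 M

PbI2(s) ⇌ Pb^2+(aq) + 2 I^-(aq)
Ksp = [Pb^2+][I^-]^2
For each mole of PbI2 that dissolves: [Pb^2+] = s, [I^-] = 2s.
Substituting: Ksp = s(2s)^2 = 4s^3
s = (4.01 × 10^-9 / 4)^(1/3) = 1.001 × 10^-3 M
[I^-] = 2s = 2.00 × 10^-3 M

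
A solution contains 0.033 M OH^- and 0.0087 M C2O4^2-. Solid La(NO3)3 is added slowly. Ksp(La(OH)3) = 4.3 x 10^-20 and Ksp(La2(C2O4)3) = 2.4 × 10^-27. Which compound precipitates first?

Precipitation of each salt starts when its ion product equals its Ksp.
For La(OH)3: 4.3 x 10^-20 = (0.033)^3 × [La^3+]  ⇒  [La^3+] = 1.2 × 10^-15 M.
For La2(C2O4)3: 2.4 × 10^-27 = (0.0087)^3 × [La^3+]^2  ⇒  [La^3+] = 6.0 × 10^-11 M.
The salt with the lower threshold [La^3+] precipitates first: La(OH)3.

La(OH)3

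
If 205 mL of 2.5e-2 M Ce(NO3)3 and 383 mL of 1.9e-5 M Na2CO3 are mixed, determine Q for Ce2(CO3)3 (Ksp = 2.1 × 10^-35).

Total volume = 205 + 383 = 588 mL.
[Ce^3+] = 2.5 x 10^-2 × (205/588) = 8.72 x 10^-3 M
[CO3^2-] = 1.9 × 10^-5 × (383/588) = 1.24 × 10^-5 M
Ce2(CO3)3(s) ⇌ 2 Ce^3+(aq) + 3 CO3^2-(aq), so Q = [Ce^3+]^2[CO3^2-]^3
Q = (8.72 × 10^-3)^2(1.24 × 10^-5)^3 = 1.4 × 10^-19
Q > Ksp, so Ce2(CO3)3 will precipitate.

Q ≈ 1.4 × 10^-19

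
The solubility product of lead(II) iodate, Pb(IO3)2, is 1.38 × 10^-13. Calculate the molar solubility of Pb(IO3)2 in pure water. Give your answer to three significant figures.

s ≈ 3.26 × 10^-5 M

Pb(IO3)2(s) ⇌ Pb^2+(aq) + 2 IO3^-(aq)
Ksp = [Pb^2+][IO3^-]^2
Let s = molar solubility. Then [Pb^2+] = s and [IO3^-] = 2s.
So Ksp = s × (2s)^2 = 4s^3
Solving, s = (1.38 × 10^-13/4)^(1/3) = 3.26 × 10^-5 M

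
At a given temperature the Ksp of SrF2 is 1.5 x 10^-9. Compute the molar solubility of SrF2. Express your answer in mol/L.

SrF2(s) ⇌ Sr^2+(aq) + 2 F^-(aq)
Ksp = [Sr^2+][F^-]^2
If s mol/L of SrF2 dissolves, [Sr^2+] = s and [F^-] = 2s.
So Ksp = s × (2s)^2 = 4s^3
Solving, s = (1.5 x 10^-9/4)^(1/3) = 7.2 x 10^-4 M

7.2 × 10^-4 M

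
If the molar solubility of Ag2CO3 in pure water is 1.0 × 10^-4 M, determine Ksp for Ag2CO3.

4.0 x 10^-12

Ag2CO3(s) ⇌ 2 Ag^+ + CO3^2-
With molar solubility s: [Ag^+] = 2s, [CO3^2-] = s.
Ksp = [Ag^+]^2[CO3^2-]
Substituting: Ksp = (2s)^2s = 4s^3
With s = 1.0 × 10^-4: Ksp = 4.0 x 10^-12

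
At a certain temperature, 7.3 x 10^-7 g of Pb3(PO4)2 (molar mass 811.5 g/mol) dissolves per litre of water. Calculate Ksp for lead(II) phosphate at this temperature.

Ksp ≈ 6.4e-44

Molar solubility s = (7.3 x 10^-7 g/L) / (811.5 g/mol) = 9.00 x 10^-10 M.
Pb3(PO4)2(s) ⇌ 3 Pb^2+(aq) + 2 PO4^3-(aq)
Let s = molar solubility. Then [Pb^2+] = 3s and [PO4^3-] = 2s.
Ksp = [Pb^2+]^3[PO4^3-]^2
Substituting: Ksp = (3s)^3(2s)^2 = 108s^5
Ksp = 108 × (9.00 x 10^-10)^5 = 6.4 x 10^-44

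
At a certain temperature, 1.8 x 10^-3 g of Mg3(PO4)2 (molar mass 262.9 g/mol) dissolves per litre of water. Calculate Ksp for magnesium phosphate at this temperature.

1.6 × 10^-24

Molar solubility s = (1.8 × 10^-3 g/L) / (262.9 g/mol) = 6.85 × 10^-6 M.
Mg3(PO4)2(s) ⇌ 3 Mg^2+(aq) + 2 PO4^3-(aq)
For each mole of Mg3(PO4)2 that dissolves: [Mg^2+] = 3s, [PO4^3-] = 2s.
Ksp = [Mg^2+]^3[PO4^3-]^2
Ksp = (3s)^3(2s)^2 = 108s^5
Ksp = 108 × (6.85 × 10^-6)^5 = 1.6 × 10^-24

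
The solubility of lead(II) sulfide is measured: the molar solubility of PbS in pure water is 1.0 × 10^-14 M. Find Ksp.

PbS(s) ⇌ Pb^2+(aq) + S^2-(aq)
With molar solubility s: [Pb^2+] = s, [S^2-] = s.
Ksp = [Pb^2+][S^2-]
Ksp = (s)(s) = s^2
Ksp = (1.0 x 10^-14)^2 = 1.0 × 10^-28

1.0 × 10^-28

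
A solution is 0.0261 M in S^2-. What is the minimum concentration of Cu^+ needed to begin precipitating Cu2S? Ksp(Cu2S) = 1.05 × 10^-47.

[Cu^+] = 2.01 × 10^-23 M

Cu2S(s) <=> 2 Cu^+ + S^2-
Ksp = [Cu^+]^2[S^2-]
Precipitation begins when Q = Ksp. With [S^2-] = 0.0261 M:
1.05 × 10^-47 = (0.0261) × [Cu^+]^2
[Cu^+] = (1.05 × 10^-47 / 2.61 × 10^-2)^(1/2) = 2.01 × 10^-23 M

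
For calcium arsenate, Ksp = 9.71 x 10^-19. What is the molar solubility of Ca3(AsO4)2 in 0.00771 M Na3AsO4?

8.46 × 10^-6 M

Ca3(AsO4)2(s) <=> 3 Ca^2+ + 2 AsO4^3-
Ksp = [Ca^2+]^3[AsO4^3-]^2
If s mol/L dissolves here, [Ca^2+] = 3s, [AsO4^3-] = 0.00771 + 2s ≈ 0.00771 (since AsO4^3- from Na3AsO4 dominates).
Ksp ≈ (3s)^3 × (0.00771)^2
s = 8.46 x 10^-6 M
Check: 2s = 1.7 × 10^-5 ≪ 0.00771, so the approximation is valid.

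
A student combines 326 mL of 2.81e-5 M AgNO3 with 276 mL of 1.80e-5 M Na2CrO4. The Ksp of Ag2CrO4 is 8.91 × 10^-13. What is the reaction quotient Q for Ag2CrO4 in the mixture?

Total volume = 326 + 276 = 602 mL.
[Ag^+] = 2.81 × 10^-5 × (326/602) = 1.522 x 10^-5 M
[CrO4^2-] = 1.80 × 10^-5 × (276/602) = 8.252 × 10^-6 M
Ag2CrO4(s) ⇌ 2 Ag^+(aq) + CrO4^2-(aq), so Q = [Ag^+]^2[CrO4^2-]
Q = (1.522 × 10^-5)^2(8.252 × 10^-6) = 1.91 × 10^-15
Q < Ksp, so no precipitate of Ag2CrO4 forms.

Q = 1.91 × 10^-15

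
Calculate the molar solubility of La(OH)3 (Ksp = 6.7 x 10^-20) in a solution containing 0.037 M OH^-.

La(OH)3(s) ⇌ La^3+ + 3 OH^-
Ksp = [La^3+][OH^-]^3
If s mol/L dissolves here, [La^3+] = s, [OH^-] = 0.037 + 3s ≈ 0.037 (since the OH^- already present dominates).
Ksp ≈ s × (0.037)^3
s = 1.3 x 10^-15 M
Check: 3s = 4.0 × 10^-15 ≪ 0.037, so the approximation is valid.

s ≈ 1.3e-15 M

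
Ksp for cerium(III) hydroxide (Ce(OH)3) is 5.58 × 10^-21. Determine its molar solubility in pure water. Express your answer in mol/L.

s ≈ 3.79e-6 M

Ce(OH)3(s) <=> Ce^3+ + 3 OH^-
Ksp = [Ce^3+][OH^-]^3
Let s = molar solubility. Then [Ce^3+] = s and [OH^-] = 3s.
So Ksp = s × (3s)^3 = 27s^4
s = (5.58 × 10^-21 / 27)^(1/4) = 3.79 × 10^-6 M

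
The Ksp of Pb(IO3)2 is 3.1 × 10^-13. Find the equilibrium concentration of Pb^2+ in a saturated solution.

[Pb^2+] = 4.3 × 10^-5 M

Pb(IO3)2(s) ⇌ Pb^2+(aq) + 2 IO3^-(aq)
Ksp = [Pb^2+][IO3^-]^2
For each mole of Pb(IO3)2 that dissolves: [Pb^2+] = s, [IO3^-] = 2s.
Ksp = s(2s)^2 = 4s^3
s = (3.1 × 10^-13 / 4)^(1/3) = 4.26 × 10^-5 M
[Pb^2+] = s = 4.3 × 10^-5 M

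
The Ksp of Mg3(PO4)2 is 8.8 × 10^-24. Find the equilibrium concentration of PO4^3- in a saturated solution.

[PO4^3-] ≈ 1.9 x 10^-5 M

Mg3(PO4)2(s) <=> 3 Mg^2+ + 2 PO4^3-
Ksp = [Mg^2+]^3[PO4^3-]^2
For each mole of Mg3(PO4)2 that dissolves: [Mg^2+] = 3s, [PO4^3-] = 2s.
So Ksp = (3s)^3 × (2s)^2 = 108s^5
s = (8.8 × 10^-24 / 108)^(1/5) = 9.60 x 10^-6 M
[PO4^3-] = 2s = 1.9 × 10^-5 M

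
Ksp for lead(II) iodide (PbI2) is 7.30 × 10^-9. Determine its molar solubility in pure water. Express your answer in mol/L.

PbI2(s) ⇌ Pb^2+ + 2 I^-
Ksp = [Pb^2+][I^-]^2
With molar solubility s: [Pb^2+] = s, [I^-] = 2s.
Substituting: Ksp = s(2s)^2 = 4s^3
s^3 = 7.30 × 10^-9 / 4, so s = 1.22 × 10^-3 M

s ≈ 1.22 × 10^-3 M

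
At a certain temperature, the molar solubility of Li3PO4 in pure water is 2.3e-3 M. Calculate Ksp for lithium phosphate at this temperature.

7.6 x 10^-10

Li3PO4(s) <=> 3 Li^+ + PO4^3-
Let s = molar solubility. Then [Li^+] = 3s and [PO4^3-] = s.
Ksp = [Li^+]^3[PO4^3-]
Ksp = (3s)^3s = 27s^4
Ksp = 27 × (2.3 × 10^-3)^4 = 7.6 × 10^-10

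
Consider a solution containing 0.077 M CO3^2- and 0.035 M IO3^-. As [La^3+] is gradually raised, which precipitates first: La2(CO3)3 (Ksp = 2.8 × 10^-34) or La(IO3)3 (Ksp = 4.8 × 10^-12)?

La2(CO3)3

Each salt begins to precipitate when Q = Ksp, i.e. when [La^3+] reaches its threshold.
For La2(CO3)3: 2.8 × 10^-34 = (0.077)^3 × [La^3+]^2  ⇒  [La^3+] = 7.8 x 10^-16 M.
For La(IO3)3: 4.8 × 10^-12 = (0.035)^3 × [La^3+]  ⇒  [La^3+] = 1.1 × 10^-7 M.
The salt with the lower threshold [La^3+] precipitates first: La2(CO3)3.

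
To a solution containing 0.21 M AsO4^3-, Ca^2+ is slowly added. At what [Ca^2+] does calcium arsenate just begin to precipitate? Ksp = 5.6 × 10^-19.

2.3 × 10^-6 M

Ca3(AsO4)2(s) <=> 3 Ca^2+(aq) + 2 AsO4^3-(aq)
Ksp = [Ca^2+]^3[AsO4^3-]^2
Precipitation begins when Q = Ksp. With [AsO4^3-] = 0.21 M:
5.6 × 10^-19 = (0.21)^2 × [Ca^2+]^3
[Ca^2+] = (5.6 × 10^-19 / 4.41 x 10^-2)^(1/3) = 2.3 x 10^-6 M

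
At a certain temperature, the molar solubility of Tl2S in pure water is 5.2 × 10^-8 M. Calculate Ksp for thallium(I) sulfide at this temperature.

5.6 × 10^-22

Tl2S(s) ⇌ 2 Tl^+ + S^2-
Let s = molar solubility. Then [Tl^+] = 2s and [S^2-] = s.
Ksp = [Tl^+]^2[S^2-]
Substituting: Ksp = (2s)^2s = 4s^3
With s = 5.2 × 10^-8: Ksp = 5.6 x 10^-22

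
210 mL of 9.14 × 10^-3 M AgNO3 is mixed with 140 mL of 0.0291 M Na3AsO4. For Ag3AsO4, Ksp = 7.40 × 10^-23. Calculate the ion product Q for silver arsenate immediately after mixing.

Total volume = 210 + 140 = 350 mL.
[Ag^+] = 9.14 × 10^-3 × (210/350) = 5.484 × 10^-3 M
[AsO4^3-] = 2.91 x 10^-2 × (140/350) = 1.164 x 10^-2 M
Ag3AsO4(s) <=> 3 Ag^+(aq) + AsO4^3-(aq), so Q = [Ag^+]^3[AsO4^3-]
Q = (5.484 x 10^-3)^3(1.164 × 10^-2) = 1.92 × 10^-9
Q > Ksp, so Ag3AsO4 will precipitate.

Q ≈ 1.92 × 10^-9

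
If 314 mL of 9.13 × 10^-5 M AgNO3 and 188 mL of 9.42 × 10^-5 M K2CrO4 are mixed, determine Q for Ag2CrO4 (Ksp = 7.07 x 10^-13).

Total volume = 314 + 188 = 502 mL.
[Ag^+] = 9.13 × 10^-5 × (314/502) = 5.711 × 10^-5 M
[CrO4^2-] = 9.42 × 10^-5 × (188/502) = 3.528 × 10^-5 M
Ag2CrO4(s) <=> 2 Ag^+ + CrO4^2-, so Q = [Ag^+]^2[CrO4^2-]
Q = (5.711 × 10^-5)^2(3.528 × 10^-5) = 1.15 × 10^-13
Q < Ksp, so no precipitate of Ag2CrO4 forms.

1.15 × 10^-13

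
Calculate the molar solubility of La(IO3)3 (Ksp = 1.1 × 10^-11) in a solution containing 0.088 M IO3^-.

La(IO3)3(s) <=> La^3+ + 3 IO3^-
Ksp = [La^3+][IO3^-]^3
If s mol/L dissolves here, [La^3+] = s, [IO3^-] = 0.088 + 3s ≈ 0.088 (Ksp is small, so little additional dissolves).
Ksp ≈ s × (0.088)^3
s = 1.6 × 10^-8 M
Check: 3s = 4.8 × 10^-8 ≪ 0.088, so the approximation is valid.

1.6 × 10^-8 M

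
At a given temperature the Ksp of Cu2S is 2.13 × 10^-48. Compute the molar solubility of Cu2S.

Cu2S(s) ⇌ 2 Cu^+(aq) + S^2-(aq)
Ksp = [Cu^+]^2[S^2-]
Let s = molar solubility. Then [Cu^+] = 2s and [S^2-] = s.
So Ksp = (2s)^2 × s = 4s^3
Solving, s = (2.13 × 10^-48/4)^(1/3) = 8.11 × 10^-17 M

s = 8.11 × 10^-17 M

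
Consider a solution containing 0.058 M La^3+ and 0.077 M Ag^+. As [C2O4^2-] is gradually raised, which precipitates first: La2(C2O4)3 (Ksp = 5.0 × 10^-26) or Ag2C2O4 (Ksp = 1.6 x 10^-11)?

Precipitation of each salt starts when its ion product equals its Ksp.
For La2(C2O4)3: 5.0 × 10^-26 = (0.058)^2 × [C2O4^2-]^3  ⇒  [C2O4^2-] = 2.5 × 10^-8 M.
For Ag2C2O4: 1.6 x 10^-11 = (0.077)^2 × [C2O4^2-]  ⇒  [C2O4^2-] = 2.7 × 10^-9 M.
The salt with the lower threshold [C2O4^2-] precipitates first: Ag2C2O4.

Ag2C2O4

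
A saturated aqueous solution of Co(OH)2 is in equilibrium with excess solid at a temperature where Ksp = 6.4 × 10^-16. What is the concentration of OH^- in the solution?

Co(OH)2(s) ⇌ Co^2+ + 2 OH^-
Ksp = [Co^2+][OH^-]^2
For each mole of Co(OH)2 that dissolves: [Co^2+] = s, [OH^-] = 2s.
Substituting: Ksp = s(2s)^2 = 4s^3
s = (6.4 × 10^-16 / 4)^(1/3) = 5.43 × 10^-6 M
[OH^-] = 2s = 1.1 x 10^-5 M

[OH^-] = 1.1e-5 M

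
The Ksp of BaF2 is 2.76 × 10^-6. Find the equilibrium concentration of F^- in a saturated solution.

0.0177 M

BaF2(s) <=> Ba^2+ + 2 F^-
Ksp = [Ba^2+][F^-]^2
With molar solubility s: [Ba^2+] = s, [F^-] = 2s.
Ksp = s(2s)^2 = 4s^3
s = (2.76 × 10^-6 / 4)^(1/3) = 8.837 x 10^-3 M
[F^-] = 2s = 1.77 × 10^-2 M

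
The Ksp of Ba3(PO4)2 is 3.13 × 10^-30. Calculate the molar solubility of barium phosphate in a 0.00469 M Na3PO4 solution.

s ≈ 1.74 × 10^-9 M

Ba3(PO4)2(s) ⇌ 3 Ba^2+(aq) + 2 PO4^3-(aq)
Ksp = [Ba^2+]^3[PO4^3-]^2
Let s = moles of Ba3(PO4)2 that dissolve per litre. [Ba^2+] = 3s, [PO4^3-] = 0.00469 + 2s ≈ 0.00469 (since PO4^3- from Na3PO4 dominates).
Ksp ≈ (3s)^3 × (0.00469)^2
s = 1.74 × 10^-9 M
Check: 2s = 3.5 × 10^-9 ≪ 0.00469, so the approximation is valid.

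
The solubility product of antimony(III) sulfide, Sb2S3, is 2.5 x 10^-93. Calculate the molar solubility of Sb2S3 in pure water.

Sb2S3(s) ⇌ 2 Sb^3+(aq) + 3 S^2-(aq)
Ksp = [Sb^3+]^2[S^2-]^3
If s mol/L of Sb2S3 dissolves, [Sb^3+] = 2s and [S^2-] = 3s.
Substituting: Ksp = (2s)^2(3s)^3 = 108s^5
s^5 = 2.5 x 10^-93 / 108, so s = 1.2 × 10^-19 M

s = 1.2e-19 M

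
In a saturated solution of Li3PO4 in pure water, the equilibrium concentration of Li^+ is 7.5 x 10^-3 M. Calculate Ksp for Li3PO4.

Li3PO4(s) ⇌ 3 Li^+(aq) + PO4^3-(aq)
Stoichiometry gives [PO4^3-] = (1/3)[Li^+] = 2.50 × 10^-3 M.
Ksp = [Li^+]^3[PO4^3-]
Ksp = (7.5 x 10^-3)^3 × 2.50 x 10^-3 = 1.1 × 10^-9

Ksp = 1.1 × 10^-9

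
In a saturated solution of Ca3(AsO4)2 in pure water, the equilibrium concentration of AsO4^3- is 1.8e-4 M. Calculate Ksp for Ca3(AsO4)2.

Ca3(AsO4)2(s) ⇌ 3 Ca^2+(aq) + 2 AsO4^3-(aq)
Stoichiometry gives [Ca^2+] = (3/2)[AsO4^3-] = 2.70 x 10^-4 M.
Ksp = [Ca^2+]^3[AsO4^3-]^2
Ksp = (2.70 × 10^-4)^3 × (1.8 x 10^-4)^2 = 6.4 x 10^-19

Ksp = 6.4 × 10^-19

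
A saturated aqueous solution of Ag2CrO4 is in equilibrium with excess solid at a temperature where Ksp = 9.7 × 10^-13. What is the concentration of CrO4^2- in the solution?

[CrO4^2-] ≈ 6.2 × 10^-5 M

Ag2CrO4(s) ⇌ 2 Ag^+ + CrO4^2-
Ksp = [Ag^+]^2[CrO4^2-]
Let s = molar solubility. Then [Ag^+] = 2s and [CrO4^2-] = s.
So Ksp = (2s)^2 × s = 4s^3
s = (9.7 × 10^-13 / 4)^(1/3) = 6.24 × 10^-5 M
[CrO4^2-] = s = 6.2 x 10^-5 M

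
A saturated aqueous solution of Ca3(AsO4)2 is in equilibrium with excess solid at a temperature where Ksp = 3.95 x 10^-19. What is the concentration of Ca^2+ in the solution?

Ca3(AsO4)2(s) ⇌ 3 Ca^2+(aq) + 2 AsO4^3-(aq)
Ksp = [Ca^2+]^3[AsO4^3-]^2
For each mole of Ca3(AsO4)2 that dissolves: [Ca^2+] = 3s, [AsO4^3-] = 2s.
Substituting: Ksp = (3s)^3(2s)^2 = 108s^5
Solving, s = (3.95 x 10^-19/108)^(1/5) = 8.178 x 10^-5 M
[Ca^2+] = 3s = 2.45 × 10^-4 M

2.45 × 10^-4 M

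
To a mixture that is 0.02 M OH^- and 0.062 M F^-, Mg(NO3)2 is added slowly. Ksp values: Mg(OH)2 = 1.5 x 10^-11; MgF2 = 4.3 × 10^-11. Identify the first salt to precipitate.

Precipitation of each salt starts when its ion product equals its Ksp.
For Mg(OH)2: 1.5 x 10^-11 = (0.02)^2 × [Mg^2+]  ⇒  [Mg^2+] = 3.8 × 10^-8 M.
For MgF2: 4.3 × 10^-11 = (0.062)^2 × [Mg^2+]  ⇒  [Mg^2+] = 1.1 x 10^-8 M.
The salt with the lower threshold [Mg^2+] precipitates first: MgF2.

MgF2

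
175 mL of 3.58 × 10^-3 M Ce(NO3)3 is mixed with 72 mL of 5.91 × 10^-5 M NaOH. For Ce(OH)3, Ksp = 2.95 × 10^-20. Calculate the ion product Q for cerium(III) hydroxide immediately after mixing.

Total volume = 175 + 72 = 247 mL.
[Ce^3+] = 3.58 x 10^-3 × (175/247) = 2.536 × 10^-3 M
[OH^-] = 5.91 × 10^-5 × (72/247) = 1.723 × 10^-5 M
Ce(OH)3(s) ⇌ Ce^3+(aq) + 3 OH^-(aq), so Q = [Ce^3+][OH^-]^3
Q = (2.536 × 10^-3)(1.723 × 10^-5)^3 = 1.30 × 10^-17
Q > Ksp, so Ce(OH)3 will precipitate.

Q = 1.30 × 10^-17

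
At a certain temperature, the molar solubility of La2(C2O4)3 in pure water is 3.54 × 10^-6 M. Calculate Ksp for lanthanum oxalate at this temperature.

La2(C2O4)3(s) ⇌ 2 La^3+(aq) + 3 C2O4^2-(aq)
Let s = molar solubility. Then [La^3+] = 2s and [C2O4^2-] = 3s.
Ksp = [La^3+]^2[C2O4^2-]^3
So Ksp = (2s)^2 × (3s)^3 = 108s^5
With s = 3.54 × 10^-6: Ksp = 6.00 x 10^-26

6.00 × 10^-26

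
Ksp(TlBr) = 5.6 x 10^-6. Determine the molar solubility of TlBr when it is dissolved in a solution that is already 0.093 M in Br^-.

TlBr(s) ⇌ Tl^+(aq) + Br^-(aq)
Ksp = [Tl^+][Br^-]
If s mol/L dissolves here, [Tl^+] = s, [Br^-] = 0.093 + s ≈ 0.093 (Ksp is small, so little additional dissolves).
Ksp ≈ s × 0.093
s = 6.0 × 10^-5 M
Check: s = 6.0 x 10^-5 ≪ 0.093, so the approximation is valid.

s = 6.0e-5 M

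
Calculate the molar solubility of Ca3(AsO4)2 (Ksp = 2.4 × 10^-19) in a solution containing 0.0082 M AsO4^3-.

s ≈ 5.1 × 10^-6 M

Ca3(AsO4)2(s) ⇌ 3 Ca^2+ + 2 AsO4^3-
Ksp = [Ca^2+]^3[AsO4^3-]^2
Let s be the molar solubility in this solution. [Ca^2+] = 3s, [AsO4^3-] = 0.0082 + 2s ≈ 0.0082 (common-ion effect: AsO4^3- is already 0.0082 M).
Ksp ≈ (3s)^3 × (0.0082)^2
s = 5.1 × 10^-6 M
Check: 2s = 1.0 x 10^-5 ≪ 0.0082, so the approximation is valid.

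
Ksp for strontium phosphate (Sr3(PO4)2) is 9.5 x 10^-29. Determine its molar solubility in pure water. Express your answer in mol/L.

s = 9.7 x 10^-7 M

Sr3(PO4)2(s) ⇌ 3 Sr^2+ + 2 PO4^3-
Ksp = [Sr^2+]^3[PO4^3-]^2
With molar solubility s: [Sr^2+] = 3s, [PO4^3-] = 2s.
Substituting: Ksp = (3s)^3(2s)^2 = 108s^5
s^5 = 9.5 x 10^-29 / 108, so s = 9.7 × 10^-7 M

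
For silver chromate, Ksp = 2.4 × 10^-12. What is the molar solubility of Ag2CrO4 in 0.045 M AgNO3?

s ≈ 1.2 × 10^-9 M

Ag2CrO4(s) ⇌ 2 Ag^+ + CrO4^2-
Ksp = [Ag^+]^2[CrO4^2-]
Let s be the molar solubility in this solution. [Ag^+] = 0.045 + 2s ≈ 0.045, [CrO4^2-] = s (Ksp is small, so little additional dissolves).
Ksp ≈ (0.045)^2 × s
s = 1.2 x 10^-9 M
Check: 2s = 2.4 × 10^-9 ≪ 0.045, so the approximation is valid.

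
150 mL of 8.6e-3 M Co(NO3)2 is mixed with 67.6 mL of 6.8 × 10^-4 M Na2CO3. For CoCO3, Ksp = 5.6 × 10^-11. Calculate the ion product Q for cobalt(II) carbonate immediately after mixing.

Q = 1.3 × 10^-6

Total volume = 150 + 67.6 = 217.6 mL.
[Co^2+] = 8.6 × 10^-3 × (150/217.6) = 5.93 x 10^-3 M
[CO3^2-] = 6.8 × 10^-4 × (67.6/217.6) = 2.11 x 10^-4 M
CoCO3(s) ⇌ Co^2+(aq) + CO3^2-(aq), so Q = [Co^2+][CO3^2-]
Q = (5.93 × 10^-3)(2.11 x 10^-4) = 1.3 x 10^-6
Q > Ksp, so CoCO3 will precipitate.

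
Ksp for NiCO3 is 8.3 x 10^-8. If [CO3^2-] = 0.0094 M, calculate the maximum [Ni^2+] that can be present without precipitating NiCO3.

[Ni^2+] ≈ 8.8e-6 M

NiCO3(s) ⇌ Ni^2+(aq) + CO3^2-(aq)
Ksp = [Ni^2+][CO3^2-]
Precipitation begins when Q = Ksp. With [CO3^2-] = 0.0094 M:
8.3 x 10^-8 = (0.0094) × [Ni^2+]
[Ni^2+] = (8.3 x 10^-8 / 9.4 × 10^-3) = 8.8 x 10^-6 M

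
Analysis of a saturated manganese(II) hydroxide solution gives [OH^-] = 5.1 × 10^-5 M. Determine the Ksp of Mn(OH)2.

Mn(OH)2(s) ⇌ Mn^2+(aq) + 2 OH^-(aq)
Stoichiometry gives [Mn^2+] = (1/2)[OH^-] = 2.55 × 10^-5 M.
Ksp = [Mn^2+][OH^-]^2
Ksp = 2.55 × 10^-5 × (5.1 × 10^-5)^2 = 6.6 × 10^-14

Ksp = 6.6 × 10^-14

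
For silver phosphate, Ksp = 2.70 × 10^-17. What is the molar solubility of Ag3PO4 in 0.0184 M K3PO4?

Ag3PO4(s) ⇌ 3 Ag^+(aq) + PO4^3-(aq)
Ksp = [Ag^+]^3[PO4^3-]
If s mol/L dissolves here, [Ag^+] = 3s, [PO4^3-] = 0.0184 + s ≈ 0.0184 (Ksp is small, so little additional dissolves).
Ksp ≈ (3s)^3 × 0.0184
s = 3.79 × 10^-6 M
Check: s = 3.8 x 10^-6 ≪ 0.0184, so the approximation is valid.

s ≈ 3.79 x 10^-6 M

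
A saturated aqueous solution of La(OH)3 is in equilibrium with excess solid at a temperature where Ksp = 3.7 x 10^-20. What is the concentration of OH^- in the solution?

1.8 x 10^-5 M

La(OH)3(s) ⇌ La^3+(aq) + 3 OH^-(aq)
Ksp = [La^3+][OH^-]^3
Let s = molar solubility. Then [La^3+] = s and [OH^-] = 3s.
So Ksp = s × (3s)^3 = 27s^4
s = (3.7 x 10^-20 / 27)^(1/4) = 6.08 × 10^-6 M
[OH^-] = 3s = 1.8 × 10^-5 M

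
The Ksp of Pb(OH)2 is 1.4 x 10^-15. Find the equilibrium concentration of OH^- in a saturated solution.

Pb(OH)2(s) ⇌ Pb^2+(aq) + 2 OH^-(aq)
Ksp = [Pb^2+][OH^-]^2
If s mol/L of Pb(OH)2 dissolves, [Pb^2+] = s and [OH^-] = 2s.
So Ksp = s × (2s)^2 = 4s^3
s^3 = 1.4 x 10^-15 / 4, so s = 7.05 × 10^-6 M
[OH^-] = 2s = 1.4 × 10^-5 M

[OH^-] = 1.4 x 10^-5 M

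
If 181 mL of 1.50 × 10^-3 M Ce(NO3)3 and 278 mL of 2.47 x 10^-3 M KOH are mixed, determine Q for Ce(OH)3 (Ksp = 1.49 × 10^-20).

Total volume = 181 + 278 = 459 mL.
[Ce^3+] = 1.50 x 10^-3 × (181/459) = 5.915 × 10^-4 M
[OH^-] = 2.47 × 10^-3 × (278/459) = 1.496 × 10^-3 M
Ce(OH)3(s) ⇌ Ce^3+ + 3 OH^-, so Q = [Ce^3+][OH^-]^3
Q = (5.915 × 10^-4)(1.496 × 10^-3)^3 = 1.98 × 10^-12
Q > Ksp, so Ce(OH)3 will precipitate.

Q ≈ 1.98 × 10^-12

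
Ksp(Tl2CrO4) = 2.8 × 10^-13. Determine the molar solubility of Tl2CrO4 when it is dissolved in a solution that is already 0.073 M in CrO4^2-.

9.8 x 10^-7 M

Tl2CrO4(s) ⇌ 2 Tl^+ + CrO4^2-
Ksp = [Tl^+]^2[CrO4^2-]
Let s = moles of Tl2CrO4 that dissolve per litre. [Tl^+] = 2s, [CrO4^2-] = 0.073 + s ≈ 0.073 (Ksp is small, so little additional dissolves).
Ksp ≈ (2s)^2 × 0.073
s = 9.8 × 10^-7 M
Check: s = 9.8 × 10^-7 ≪ 0.073, so the approximation is valid.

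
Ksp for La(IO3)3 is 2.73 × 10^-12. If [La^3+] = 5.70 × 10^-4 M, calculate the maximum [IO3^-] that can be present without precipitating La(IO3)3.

1.69 × 10^-3 M

La(IO3)3(s) ⇌ La^3+(aq) + 3 IO3^-(aq)
Ksp = [La^3+][IO3^-]^3
Precipitation begins when Q = Ksp. With [La^3+] = 5.70 × 10^-4 M:
2.73 × 10^-12 = (5.70 × 10^-4) × [IO3^-]^3
[IO3^-] = (2.73 × 10^-12 / 5.70 x 10^-4)^(1/3) = 1.69 × 10^-3 M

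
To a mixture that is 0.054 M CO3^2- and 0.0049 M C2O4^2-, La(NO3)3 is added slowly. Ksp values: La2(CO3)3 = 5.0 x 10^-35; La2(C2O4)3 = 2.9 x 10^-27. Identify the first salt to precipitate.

Precipitation of each salt starts when its ion product equals its Ksp.
For La2(CO3)3: 5.0 x 10^-35 = (0.054)^3 × [La^3+]^2  ⇒  [La^3+] = 5.6 × 10^-16 M.
For La2(C2O4)3: 2.9 x 10^-27 = (0.0049)^3 × [La^3+]^2  ⇒  [La^3+] = 1.6 × 10^-10 M.
The salt with the lower threshold [La^3+] precipitates first: La2(CO3)3.

La2(CO3)3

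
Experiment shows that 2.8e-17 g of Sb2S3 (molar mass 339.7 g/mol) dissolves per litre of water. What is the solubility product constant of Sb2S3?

Molar solubility s = (2.8 × 10^-17 g/L) / (339.7 g/mol) = 8.24 × 10^-20 M.
Sb2S3(s) ⇌ 2 Sb^3+(aq) + 3 S^2-(aq)
Let s = molar solubility. Then [Sb^3+] = 2s and [S^2-] = 3s.
Ksp = [Sb^3+]^2[S^2-]^3
So Ksp = (2s)^2 × (3s)^3 = 108s^5
With s = 8.24 x 10^-20: Ksp = 4.1 × 10^-94

Ksp ≈ 4.1 x 10^-94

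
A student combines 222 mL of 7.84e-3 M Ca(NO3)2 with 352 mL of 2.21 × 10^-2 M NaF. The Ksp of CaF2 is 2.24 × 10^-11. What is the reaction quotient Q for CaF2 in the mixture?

Q ≈ 5.57 × 10^-7

Total volume = 222 + 352 = 574 mL.
[Ca^2+] = 7.84 × 10^-3 × (222/574) = 3.032 × 10^-3 M
[F^-] = 2.21 × 10^-2 × (352/574) = 1.355 x 10^-2 M
CaF2(s) <=> Ca^2+ + 2 F^-, so Q = [Ca^2+][F^-]^2
Q = (3.032 × 10^-3)(1.355 x 10^-2)^2 = 5.57 × 10^-7
Q > Ksp, so CaF2 will precipitate.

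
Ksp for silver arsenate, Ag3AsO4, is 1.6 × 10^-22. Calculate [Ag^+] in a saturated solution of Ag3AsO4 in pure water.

[Ag^+] = 4.7e-6 M

Ag3AsO4(s) ⇌ 3 Ag^+ + AsO4^3-
Ksp = [Ag^+]^3[AsO4^3-]
With molar solubility s: [Ag^+] = 3s, [AsO4^3-] = s.
Ksp = (3s)^3s = 27s^4
Solving, s = (1.6 × 10^-22/27)^(1/4) = 1.56 × 10^-6 M
[Ag^+] = 3s = 4.7 x 10^-6 M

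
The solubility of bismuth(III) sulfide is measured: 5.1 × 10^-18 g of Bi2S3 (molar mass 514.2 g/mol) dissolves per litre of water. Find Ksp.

Ksp = 1.0 x 10^-98

Molar solubility s = (5.1 × 10^-18 g/L) / (514.2 g/mol) = 9.92 x 10^-21 M.
Bi2S3(s) ⇌ 2 Bi^3+ + 3 S^2-
If s mol/L of Bi2S3 dissolves, [Bi^3+] = 2s and [S^2-] = 3s.
Ksp = [Bi^3+]^2[S^2-]^3
So Ksp = (2s)^2 × (3s)^3 = 108s^5
With s = 9.92 × 10^-21: Ksp = 1.0 x 10^-98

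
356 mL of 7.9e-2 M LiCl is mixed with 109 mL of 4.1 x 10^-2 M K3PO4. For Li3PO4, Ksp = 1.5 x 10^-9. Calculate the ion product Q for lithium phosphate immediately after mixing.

Total volume = 356 + 109 = 465 mL.
[Li^+] = 7.9 × 10^-2 × (356/465) = 6.05 × 10^-2 M
[PO4^3-] = 4.1 × 10^-2 × (109/465) = 9.61 × 10^-3 M
Li3PO4(s) <=> 3 Li^+(aq) + PO4^3-(aq), so Q = [Li^+]^3[PO4^3-]
Q = (6.05 x 10^-2)^3(9.61 × 10^-3) = 2.1 × 10^-6
Q > Ksp, so Li3PO4 will precipitate.

2.1e-6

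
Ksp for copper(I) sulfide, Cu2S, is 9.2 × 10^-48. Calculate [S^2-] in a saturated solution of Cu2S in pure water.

Cu2S(s) <=> 2 Cu^+ + S^2-
Ksp = [Cu^+]^2[S^2-]
Let s = molar solubility. Then [Cu^+] = 2s and [S^2-] = s.
Substituting: Ksp = (2s)^2s = 4s^3
s^3 = 9.2 × 10^-48 / 4, so s = 1.32 × 10^-16 M
[S^2-] = s = 1.3 × 10^-16 M

[S^2-] = 1.3 x 10^-16 M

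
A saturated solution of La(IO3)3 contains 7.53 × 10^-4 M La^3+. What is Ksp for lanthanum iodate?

La(IO3)3(s) ⇌ La^3+ + 3 IO3^-
Stoichiometry gives [IO3^-] = (3/1)[La^3+] = 2.259 × 10^-3 M.
Ksp = [La^3+][IO3^-]^3
Ksp = 7.53 x 10^-4 × (2.259 × 10^-3)^3 = 8.68 × 10^-12

Ksp = 8.68 × 10^-12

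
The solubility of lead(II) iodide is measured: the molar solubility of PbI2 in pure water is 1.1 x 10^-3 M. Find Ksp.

PbI2(s) ⇌ Pb^2+ + 2 I^-
Let s = molar solubility. Then [Pb^2+] = s and [I^-] = 2s.
Ksp = [Pb^2+][I^-]^2
So Ksp = s × (2s)^2 = 4s^3
With s = 1.1 × 10^-3: Ksp = 5.3 × 10^-9

Ksp = 5.3e-9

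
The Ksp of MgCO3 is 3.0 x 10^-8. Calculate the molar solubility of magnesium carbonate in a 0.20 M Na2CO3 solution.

MgCO3(s) ⇌ Mg^2+ + CO3^2-
Ksp = [Mg^2+][CO3^2-]
Let s be the molar solubility in this solution. [Mg^2+] = s, [CO3^2-] = 0.20 + s ≈ 0.20 (since CO3^2- from Na2CO3 dominates).
Ksp ≈ s × 0.20
s = 1.5 × 10^-7 M
Check: s = 1.5 x 10^-7 ≪ 0.20, so the approximation is valid.

s ≈ 1.5 × 10^-7 M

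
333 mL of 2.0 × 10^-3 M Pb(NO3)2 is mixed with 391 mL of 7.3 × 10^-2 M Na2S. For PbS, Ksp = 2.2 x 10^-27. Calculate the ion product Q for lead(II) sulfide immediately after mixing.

3.6 x 10^-5

Total volume = 333 + 391 = 724 mL.
[Pb^2+] = 2.0 × 10^-3 × (333/724) = 9.20 × 10^-4 M
[S^2-] = 7.3 x 10^-2 × (391/724) = 3.94 x 10^-2 M
PbS(s) ⇌ Pb^2+(aq) + S^2-(aq), so Q = [Pb^2+][S^2-]
Q = (9.20 x 10^-4)(3.94 x 10^-2) = 3.6 x 10^-5
Q > Ksp, so PbS will precipitate.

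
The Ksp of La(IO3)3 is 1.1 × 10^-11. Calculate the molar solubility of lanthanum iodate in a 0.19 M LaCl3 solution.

1.3 × 10^-4 M

La(IO3)3(s) ⇌ La^3+(aq) + 3 IO3^-(aq)
Ksp = [La^3+][IO3^-]^3
Let s be the molar solubility in this solution. [La^3+] = 0.19 + s ≈ 0.19, [IO3^-] = 3s (since La^3+ from LaCl3 dominates).
Ksp ≈ 0.19 × (3s)^3
s = 1.3 x 10^-4 M
Check: s = 1.3 × 10^-4 ≪ 0.19, so the approximation is valid.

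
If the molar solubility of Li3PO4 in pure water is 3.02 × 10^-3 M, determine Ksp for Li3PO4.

2.25e-9

Li3PO4(s) ⇌ 3 Li^+ + PO4^3-
With molar solubility s: [Li^+] = 3s, [PO4^3-] = s.
Ksp = [Li^+]^3[PO4^3-]
So Ksp = (3s)^3 × s = 27s^4
With s = 3.02 × 10^-3: Ksp = 2.25 x 10^-9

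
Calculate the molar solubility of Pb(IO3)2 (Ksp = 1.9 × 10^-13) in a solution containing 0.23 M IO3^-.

Pb(IO3)2(s) ⇌ Pb^2+ + 2 IO3^-
Ksp = [Pb^2+][IO3^-]^2
Let s = moles of Pb(IO3)2 that dissolve per litre. [Pb^2+] = s, [IO3^-] = 0.23 + 2s ≈ 0.23 (Ksp is small, so little additional dissolves).
Ksp ≈ s × (0.23)^2
s = 3.6 × 10^-12 M
Check: 2s = 7.2 x 10^-12 ≪ 0.23, so the approximation is valid.

s = 3.6e-12 M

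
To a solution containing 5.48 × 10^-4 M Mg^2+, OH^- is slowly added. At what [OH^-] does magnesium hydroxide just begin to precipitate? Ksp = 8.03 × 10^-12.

[OH^-] = 1.21 × 10^-4 M

Mg(OH)2(s) <=> Mg^2+ + 2 OH^-
Ksp = [Mg^2+][OH^-]^2
Precipitation begins when Q = Ksp. With [Mg^2+] = 5.48 × 10^-4 M:
8.03 × 10^-12 = (5.48 × 10^-4) × [OH^-]^2
[OH^-] = (8.03 × 10^-12 / 5.48 × 10^-4)^(1/2) = 1.21 × 10^-4 M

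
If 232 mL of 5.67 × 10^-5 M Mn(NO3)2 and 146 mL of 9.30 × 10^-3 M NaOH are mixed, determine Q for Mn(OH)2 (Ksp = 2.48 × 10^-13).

Q = 4.49 x 10^-10

Total volume = 232 + 146 = 378 mL.
[Mn^2+] = 5.67 x 10^-5 × (232/378) = 3.480 x 10^-5 M
[OH^-] = 9.30 × 10^-3 × (146/378) = 3.592 x 10^-3 M
Mn(OH)2(s) ⇌ Mn^2+(aq) + 2 OH^-(aq), so Q = [Mn^2+][OH^-]^2
Q = (3.480 × 10^-5)(3.592 × 10^-3)^2 = 4.49 × 10^-10
Q > Ksp, so Mn(OH)2 will precipitate.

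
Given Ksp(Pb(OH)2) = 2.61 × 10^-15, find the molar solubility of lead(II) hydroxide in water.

Pb(OH)2(s) <=> Pb^2+ + 2 OH^-
Ksp = [Pb^2+][OH^-]^2
With molar solubility s: [Pb^2+] = s, [OH^-] = 2s.
So Ksp = s × (2s)^2 = 4s^3
Solving, s = (2.61 × 10^-15/4)^(1/3) = 8.67 x 10^-6 M

s ≈ 8.67 x 10^-6 M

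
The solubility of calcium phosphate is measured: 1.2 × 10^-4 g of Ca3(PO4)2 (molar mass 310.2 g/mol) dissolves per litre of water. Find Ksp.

Molar solubility s = (1.2 × 10^-4 g/L) / (310.2 g/mol) = 3.87 × 10^-7 M.
Ca3(PO4)2(s) ⇌ 3 Ca^2+ + 2 PO4^3-
If s mol/L of Ca3(PO4)2 dissolves, [Ca^2+] = 3s and [PO4^3-] = 2s.
Ksp = [Ca^2+]^3[PO4^3-]^2
Ksp = (3s)^3(2s)^2 = 108s^5
Ksp = 108 × (3.87 × 10^-7)^5 = 9.4 x 10^-31

Ksp ≈ 9.4 × 10^-31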